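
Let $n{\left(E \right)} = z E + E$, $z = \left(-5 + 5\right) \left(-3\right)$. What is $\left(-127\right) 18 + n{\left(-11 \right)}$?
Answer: $-2297$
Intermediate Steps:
$z = 0$ ($z = 0 \left(-3\right) = 0$)
$n{\left(E \right)} = E$ ($n{\left(E \right)} = 0 E + E = 0 + E = E$)
$\left(-127\right) 18 + n{\left(-11 \right)} = \left(-127\right) 18 - 11 = -2286 - 11 = -2297$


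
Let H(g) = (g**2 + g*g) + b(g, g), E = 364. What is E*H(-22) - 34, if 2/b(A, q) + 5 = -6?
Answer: 3874770/11 ≈ 3.5225e+5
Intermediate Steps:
b(A, q) = -2/11 (b(A, q) = 2/(-5 - 6) = 2/(-11) = 2*(-1/11) = -2/11)
H(g) = -2/11 + 2*g**2 (H(g) = (g**2 + g*g) - 2/11 = (g**2 + g**2) - 2/11 = 2*g**2 - 2/11 = -2/11 + 2*g**2)
E*H(-22) - 34 = 364*(-2/11 + 2*(-22)**2) - 34 = 364*(-2/11 + 2*484) - 34 = 364*(-2/11 + 968) - 34 = 364*(10646/11) - 34 = 3875144/11 - 34 = 3874770/11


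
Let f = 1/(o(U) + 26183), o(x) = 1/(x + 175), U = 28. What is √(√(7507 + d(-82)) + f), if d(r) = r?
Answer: √(43159018 + 16950491713500*√33)/1063030 ≈ 9.2827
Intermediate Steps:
o(x) = 1/(175 + x)
f = 203/5315150 (f = 1/(1/(175 + 28) + 26183) = 1/(1/203 + 26183) = 1/(5315150/203) = 203/5315150 ≈ 3.8193e-5)
√(√(7507 + d(-82)) + f) = √(√(7507 - 82) + 203/5315150) = √(√7425 + 203/5315150) = √(15*√33 + 203/5315150) = √(203/5315150 + 15*√33)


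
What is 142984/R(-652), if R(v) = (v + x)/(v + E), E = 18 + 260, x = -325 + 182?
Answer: 53476016/795 ≈ 67265.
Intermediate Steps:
x = -143
E = 278
R(v) = (-143 + v)/(278 + v) (R(v) = (v - 143)/(v + 278) = (-143 + v)/(278 + v))
142984/R(-652) = 142984/(((-143 - 652)/(278 - 652))) = 142984/((-795/(-374))) = 142984/((-1/374*(-795))) = 142984/(795/374) = 142984*(374/795) = 53476016/795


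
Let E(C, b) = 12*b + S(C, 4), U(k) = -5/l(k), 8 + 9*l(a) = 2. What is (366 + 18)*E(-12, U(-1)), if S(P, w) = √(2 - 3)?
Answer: 34560 + 384*I ≈ 34560.0 + 384.0*I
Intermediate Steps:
S(P, w) = I (S(P, w) = √(-1) = I)
l(a) = -⅔ (l(a) = -8/9 + (⅑)*2 = -8/9 + 2/9 = -⅔)
U(k) = 15/2 (U(k) = -5/(-⅔) = -5*(-3/2) = 15/2)
E(C, b) = I + 12*b (E(C, b) = 12*b + I = I + 12*b)
(366 + 18)*E(-12, U(-1)) = (366 + 18)*(I + 12*(15/2)) = 384*(I + 90) = 384*(90 + I) = 34560 + 384*I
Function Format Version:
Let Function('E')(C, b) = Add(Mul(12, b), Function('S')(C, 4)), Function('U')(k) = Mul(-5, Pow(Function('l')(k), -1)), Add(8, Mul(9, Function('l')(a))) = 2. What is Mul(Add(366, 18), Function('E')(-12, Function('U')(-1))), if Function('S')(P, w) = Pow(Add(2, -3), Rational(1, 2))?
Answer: Add(34560, Mul(384, I)) ≈ Add(34560., Mul(384.00, I))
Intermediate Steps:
Function('S')(P, w) = I (Function('S')(P, w) = Pow(-1, Rational(1, 2)) = I)
Function('l')(a) = Rational(-2, 3) (Function('l')(a) = Add(Rational(-8, 9), Mul(Rational(1, 9), 2)) = Add(Rational(-8, 9), Rational(2, 9)) = Rational(-2, 3))
Function('U')(k) = Rational(15, 2) (Function('U')(k) = Mul(-5, Pow(Rational(-2, 3), -1)) = Mul(-5, Rational(-3, 2)) = Rational(15, 2))
Function('E')(C, b) = Add(I, Mul(12, b)) (Function('E')(C, b) = Add(Mul(12, b), I) = Add(I, Mul(12, b)))
Mul(Add(366, 18), Function('E')(-12, Function('U')(-1))) = Mul(Add(366, 18), Add(I, Mul(12, Rational(15, 2)))) = Mul(384, Add(I, 90)) = Mul(384, Add(90, I)) = Add(34560, Mul(384, I))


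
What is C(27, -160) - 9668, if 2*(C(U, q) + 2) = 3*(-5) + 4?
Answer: -19351/2 ≈ -9675.5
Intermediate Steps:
C(U, q) = -15/2 (C(U, q) = -2 + (3*(-5) + 4)/2 = -2 + (-15 + 4)/2 = -2 + (1/2)*(-11) = -2 - 11/2 = -15/2)
C(27, -160) - 9668 = -15/2 - 9668 = -19351/2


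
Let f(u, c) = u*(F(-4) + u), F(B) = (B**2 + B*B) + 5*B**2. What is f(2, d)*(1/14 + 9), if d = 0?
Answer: 14478/7 ≈ 2068.3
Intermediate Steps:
F(B) = 7*B**2 (F(B) = (B**2 + B**2) + 5*B**2 = 2*B**2 + 5*B**2 = 7*B**2)
f(u, c) = u*(112 + u) (f(u, c) = u*(7*(-4)**2 + u) = u*(7*16 + u) = u*(112 + u))
f(2, d)*(1/14 + 9) = (2*(112 + 2))*(1/14 + 9) = (2*114)*(1/14 + 9) = 228*(127/14) = 14478/7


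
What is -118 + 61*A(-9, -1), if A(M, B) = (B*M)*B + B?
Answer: -728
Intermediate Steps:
A(M, B) = B + M*B² (A(M, B) = M*B² + B = B + M*B²)
-118 + 61*A(-9, -1) = -118 + 61*(-(1 - 1*(-9))) = -118 + 61*(-(1 + 9)) = -118 + 61*(-1*10) = -118 + 61*(-10) = -118 - 610 = -728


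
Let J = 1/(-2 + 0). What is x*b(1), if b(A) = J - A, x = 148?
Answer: -222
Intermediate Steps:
J = -½ (J = 1/(-2) = -½ ≈ -0.50000)
b(A) = -½ - A
x*b(1) = 148*(-½ - 1*1) = 148*(-½ - 1) = 148*(-3/2) = -222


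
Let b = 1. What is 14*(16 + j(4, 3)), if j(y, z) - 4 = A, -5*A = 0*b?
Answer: 280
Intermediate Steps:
A = 0 (A = -0 = -⅕*0 = 0)
j(y, z) = 4 (j(y, z) = 4 + 0 = 4)
14*(16 + j(4, 3)) = 14*(16 + 4) = 14*20 = 280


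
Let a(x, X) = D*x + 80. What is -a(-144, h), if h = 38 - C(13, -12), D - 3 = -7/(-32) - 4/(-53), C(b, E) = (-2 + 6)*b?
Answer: 41803/106 ≈ 394.37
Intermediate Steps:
C(b, E) = 4*b
D = 5587/1696 (D = 3 + (-7/(-32) - 4/(-53)) = 3 + (-7*(-1/32) - 4*(-1/53)) = 3 + (7/32 + 4/53) = 3 + 499/1696 = 5587/1696 ≈ 3.2942)
h = -14 (h = 38 - 4*13 = 38 - 1*52 = 38 - 52 = -14)
a(x, X) = 80 + 5587*x/1696 (a(x, X) = 5587*x/1696 + 80 = 80 + 5587*x/1696)
-a(-144, h) = -(80 + (5587/1696)*(-144)) = -(80 - 50283/106) = -1*(-41803/106) = 41803/106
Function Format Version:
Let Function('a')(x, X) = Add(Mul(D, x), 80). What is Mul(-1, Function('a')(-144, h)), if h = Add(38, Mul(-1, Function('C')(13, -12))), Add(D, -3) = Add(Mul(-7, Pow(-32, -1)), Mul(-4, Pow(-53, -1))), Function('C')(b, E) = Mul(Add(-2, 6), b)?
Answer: Rational(41803, 106) ≈ 394.37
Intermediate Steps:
Function('C')(b, E) = Mul(4, b)
D = Rational(5587, 1696) (D = Add(3, Add(Mul(-7, Pow(-32, -1)), Mul(-4, Pow(-53, -1)))) = Add(3, Add(Mul(-7, Rational(-1, 32)), Mul(-4, Rational(-1, 53)))) = Add(3, Add(Rational(7, 32), Rational(4, 53))) = Add(3, Rational(499, 1696)) = Rational(5587, 1696) ≈ 3.2942)
h = -14 (h = Add(38, Mul(-1, Mul(4, 13))) = Add(38, Mul(-1, 52)) = Add(38, -52) = -14)
Function('a')(x, X) = Add(80, Mul(Rational(5587, 1696), x)) (Function('a')(x, X) = Add(Mul(Rational(5587, 1696), x), 80) = Add(80, Mul(Rational(5587, 1696), x)))
Mul(-1, Function('a')(-144, h)) = Mul(-1, Add(80, Mul(Rational(5587, 1696), -144))) = Mul(-1, Add(80, Rational(-50283, 106))) = Mul(-1, Rational(-41803, 106)) = Rational(41803, 106)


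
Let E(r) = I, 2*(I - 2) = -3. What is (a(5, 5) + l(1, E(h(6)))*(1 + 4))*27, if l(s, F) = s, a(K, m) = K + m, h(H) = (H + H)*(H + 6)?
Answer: 405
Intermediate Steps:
I = 1/2 (I = 2 + (1/2)*(-3) = 2 - 3/2 = 1/2 ≈ 0.50000)
h(H) = 2*H*(6 + H) (h(H) = (2*H)*(6 + H) = 2*H*(6 + H))
E(r) = 1/2
(a(5, 5) + l(1, E(h(6)))*(1 + 4))*27 = ((5 + 5) + 1*(1 + 4))*27 = (10 + 1*5)*27 = (10 + 5)*27 = 15*27 = 405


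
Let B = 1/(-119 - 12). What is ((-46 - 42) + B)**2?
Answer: 132917841/17161 ≈ 7745.3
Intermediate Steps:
B = -1/131 (B = 1/(-131) = -1/131 ≈ -0.0076336)
((-46 - 42) + B)**2 = ((-46 - 42) - 1/131)**2 = (-88 - 1/131)**2 = (-11529/131)**2 = 132917841/17161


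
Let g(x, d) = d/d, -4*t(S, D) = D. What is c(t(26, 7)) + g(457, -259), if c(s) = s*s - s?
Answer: 93/16 ≈ 5.8125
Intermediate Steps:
t(S, D) = -D/4
c(s) = s² - s
g(x, d) = 1
c(t(26, 7)) + g(457, -259) = (-¼*7)*(-1 - ¼*7) + 1 = -7*(-1 - 7/4)/4 + 1 = -7/4*(-11/4) + 1 = 77/16 + 1 = 93/16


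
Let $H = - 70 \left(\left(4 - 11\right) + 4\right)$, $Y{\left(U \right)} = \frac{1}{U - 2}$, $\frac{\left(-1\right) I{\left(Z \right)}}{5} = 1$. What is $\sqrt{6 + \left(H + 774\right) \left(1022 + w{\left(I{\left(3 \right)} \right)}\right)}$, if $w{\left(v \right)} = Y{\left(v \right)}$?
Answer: $\frac{3 \sqrt{5474462}}{7} \approx 1002.8$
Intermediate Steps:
$I{\left(Z \right)} = -5$ ($I{\left(Z \right)} = \left(-5\right) 1 = -5$)
$Y{\left(U \right)} = \frac{1}{-2 + U}$
$w{\left(v \right)} = \frac{1}{-2 + v}$
$H = 210$ ($H = - 70 \left(-7 + 4\right) = \left(-70\right) \left(-3\right) = 210$)
$\sqrt{6 + \left(H + 774\right) \left(1022 + w{\left(I{\left(3 \right)} \right)}\right)} = \sqrt{6 + \left(210 + 774\right) \left(1022 + \frac{1}{-2 - 5}\right)} = \sqrt{6 + 984 \left(1022 + \frac{1}{-7}\right)} = \sqrt{6 + 984 \left(1022 - \frac{1}{7}\right)} = \sqrt{6 + 984 \cdot \frac{7153}{7}} = \sqrt{6 + \frac{7038552}{7}} = \sqrt{\frac{7038594}{7}} = \frac{3 \sqrt{5474462}}{7}$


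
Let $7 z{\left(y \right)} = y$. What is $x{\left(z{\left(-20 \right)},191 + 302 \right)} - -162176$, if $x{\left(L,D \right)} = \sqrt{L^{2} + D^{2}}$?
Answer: $162176 + \frac{\sqrt{11909801}}{7} \approx 1.6267 \cdot 10^{5}$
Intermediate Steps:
$z{\left(y \right)} = \frac{y}{7}$
$x{\left(L,D \right)} = \sqrt{D^{2} + L^{2}}$
$x{\left(z{\left(-20 \right)},191 + 302 \right)} - -162176 = \sqrt{\left(191 + 302\right)^{2} + \left(\frac{1}{7} \left(-20\right)\right)^{2}} - -162176 = \sqrt{493^{2} + \left(- \frac{20}{7}\right)^{2}} + 162176 = \sqrt{243049 + \frac{400}{49}} + 162176 = \sqrt{\frac{11909801}{49}} + 162176 = \frac{\sqrt{11909801}}{7} + 162176 = 162176 + \frac{\sqrt{11909801}}{7}$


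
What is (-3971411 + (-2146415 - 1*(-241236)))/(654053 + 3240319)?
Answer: -2938295/1947186 ≈ -1.5090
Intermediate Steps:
(-3971411 + (-2146415 - 1*(-241236)))/(654053 + 3240319) = (-3971411 + (-2146415 + 241236))/3894372 = (-3971411 - 1905179)*(1/3894372) = -5876590*1/3894372 = -2938295/1947186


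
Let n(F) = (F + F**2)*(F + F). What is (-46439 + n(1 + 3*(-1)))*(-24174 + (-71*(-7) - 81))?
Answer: 1103487826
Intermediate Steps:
n(F) = 2*F*(F + F**2) (n(F) = (F + F**2)*(2*F) = 2*F*(F + F**2))
(-46439 + n(1 + 3*(-1)))*(-24174 + (-71*(-7) - 81)) = (-46439 + 2*(1 + 3*(-1))**2*(1 + (1 + 3*(-1))))*(-24174 + (-71*(-7) - 81)) = (-46439 + 2*(1 - 3)**2*(1 + (1 - 3)))*(-24174 + (497 - 81)) = (-46439 + 2*(-2)**2*(1 - 2))*(-24174 + 416) = (-46439 + 2*4*(-1))*(-23758) = (-46439 - 8)*(-23758) = -46447*(-23758) = 1103487826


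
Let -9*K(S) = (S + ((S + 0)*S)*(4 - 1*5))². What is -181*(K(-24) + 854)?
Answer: 7085426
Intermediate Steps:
K(S) = -(S - S²)²/9 (K(S) = -(S + ((S + 0)*S)*(4 - 1*5))²/9 = -(S + (S*S)*(4 - 5))²/9 = -(S + S²*(-1))²/9 = -(S - S²)²/9)
-181*(K(-24) + 854) = -181*(-⅑*(-24)²*(-1 - 24)² + 854) = -181*(-⅑*576*(-25)² + 854) = -181*(-⅑*576*625 + 854) = -181*(-40000 + 854) = -181*(-39146) = 7085426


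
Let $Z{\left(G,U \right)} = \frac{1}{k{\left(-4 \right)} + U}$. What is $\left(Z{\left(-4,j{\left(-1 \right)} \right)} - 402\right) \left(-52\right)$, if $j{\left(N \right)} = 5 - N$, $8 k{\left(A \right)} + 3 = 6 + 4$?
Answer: $\frac{1149304}{55} \approx 20896.0$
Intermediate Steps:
$k{\left(A \right)} = \frac{7}{8}$ ($k{\left(A \right)} = - \frac{3}{8} + \frac{6 + 4}{8} = - \frac{3}{8} + \frac{1}{8} \cdot 10 = - \frac{3}{8} + \frac{5}{4} = \frac{7}{8}$)
$Z{\left(G,U \right)} = \frac{1}{\frac{7}{8} + U}$
$\left(Z{\left(-4,j{\left(-1 \right)} \right)} - 402\right) \left(-52\right) = \left(\frac{8}{7 + 8 \left(5 - -1\right)} - 402\right) \left(-52\right) = \left(\frac{8}{7 + 8 \left(5 + 1\right)} - 402\right) \left(-52\right) = \left(\frac{8}{7 + 8 \cdot 6} - 402\right) \left(-52\right) = \left(\frac{8}{7 + 48} - 402\right) \left(-52\right) = \left(\frac{8}{55} - 402\right) \left(-52\right) = \left(- \frac{22102}{55}\right) \left(-52\right) = \frac{1149304}{55}$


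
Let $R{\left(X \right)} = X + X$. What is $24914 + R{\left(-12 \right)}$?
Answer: $24890$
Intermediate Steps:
$R{\left(X \right)} = 2 X$
$24914 + R{\left(-12 \right)} = 24914 + 2 \left(-12\right) = 24914 - 24 = 24890$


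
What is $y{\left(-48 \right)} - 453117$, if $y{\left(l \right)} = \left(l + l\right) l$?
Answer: $-448509$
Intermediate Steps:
$y{\left(l \right)} = 2 l^{2}$ ($y{\left(l \right)} = 2 l l = 2 l^{2}$)
$y{\left(-48 \right)} - 453117 = 2 \left(-48\right)^{2} - 453117 = 2 \cdot 2304 - 453117 = 4608 - 453117 = -448509$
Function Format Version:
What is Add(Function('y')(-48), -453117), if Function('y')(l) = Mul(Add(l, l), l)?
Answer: -448509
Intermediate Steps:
Function('y')(l) = Mul(2, Pow(l, 2)) (Function('y')(l) = Mul(Mul(2, l), l) = Mul(2, Pow(l, 2)))
Add(Function('y')(-48), -453117) = Add(Mul(2, Pow(-48, 2)), -453117) = Add(Mul(2, 2304), -453117) = Add(4608, -453117) = -448509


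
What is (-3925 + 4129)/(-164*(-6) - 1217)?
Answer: -204/233 ≈ -0.87554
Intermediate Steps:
(-3925 + 4129)/(-164*(-6) - 1217) = 204/(984 - 1217) = 204/(-233) = 204*(-1/233) = -204/233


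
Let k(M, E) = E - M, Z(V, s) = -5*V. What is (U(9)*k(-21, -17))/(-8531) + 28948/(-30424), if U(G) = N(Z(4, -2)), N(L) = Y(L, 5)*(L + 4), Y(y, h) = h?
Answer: -59304927/64886786 ≈ -0.91398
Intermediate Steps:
N(L) = 20 + 5*L (N(L) = 5*(L + 4) = 5*(4 + L) = 20 + 5*L)
U(G) = -80 (U(G) = 20 + 5*(-5*4) = 20 + 5*(-20) = 20 - 100 = -80)
(U(9)*k(-21, -17))/(-8531) + 28948/(-30424) = -80*(-17 - 1*(-21))/(-8531) + 28948/(-30424) = -80*(-17 + 21)*(-1/8531) + 28948*(-1/30424) = -80*4*(-1/8531) - 7237/7606 = -320*(-1/8531) - 7237/7606 = 320/8531 - 7237/7606 = -59304927/64886786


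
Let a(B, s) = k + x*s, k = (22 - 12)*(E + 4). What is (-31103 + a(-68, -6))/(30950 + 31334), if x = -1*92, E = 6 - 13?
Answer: -30581/62284 ≈ -0.49099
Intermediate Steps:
E = -7
x = -92
k = -30 (k = (22 - 12)*(-7 + 4) = 10*(-3) = -30)
a(B, s) = -30 - 92*s
(-31103 + a(-68, -6))/(30950 + 31334) = (-31103 + (-30 - 92*(-6)))/(30950 + 31334) = (-31103 + (-30 + 552))/62284 = (-31103 + 522)*(1/62284) = -30581*1/62284 = -30581/62284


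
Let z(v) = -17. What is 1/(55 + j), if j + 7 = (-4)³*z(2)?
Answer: 1/1136 ≈ 0.00088028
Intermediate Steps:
j = 1081 (j = -7 + (-4)³*(-17) = -7 - 64*(-17) = -7 + 1088 = 1081)
1/(55 + j) = 1/(55 + 1081) = 1/1136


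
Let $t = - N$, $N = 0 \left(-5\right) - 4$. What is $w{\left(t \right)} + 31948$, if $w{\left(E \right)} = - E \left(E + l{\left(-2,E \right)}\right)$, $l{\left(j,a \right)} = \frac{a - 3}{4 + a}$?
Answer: $\frac{63863}{2} \approx 31932.0$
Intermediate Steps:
$N = -4$ ($N = 0 - 4 = -4$)
$t = 4$ ($t = \left(-1\right) \left(-4\right) = 4$)
$l{\left(j,a \right)} = \frac{-3 + a}{4 + a}$
$w{\left(E \right)} = - E \left(E + \frac{-3 + E}{4 + E}\right)$
$w{\left(t \right)} + 31948 = \frac{4 \left(3 - 4^{2} - 20\right)}{4 + 4} + 31948 = \frac{4 \left(3 - 16 - 20\right)}{8} + 31948 = 4 \cdot \frac{1}{8} \left(3 - 16 - 20\right) + 31948 = 4 \cdot \frac{1}{8} \left(-33\right) + 31948 = - \frac{33}{2} + 31948 = \frac{63863}{2}$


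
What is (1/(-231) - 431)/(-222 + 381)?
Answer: -99562/36729 ≈ -2.7107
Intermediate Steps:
(1/(-231) - 431)/(-222 + 381) = (-1/231 - 431)/159 = -99562/231*1/159 = -99562/36729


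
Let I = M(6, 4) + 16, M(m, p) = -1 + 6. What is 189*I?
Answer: 3969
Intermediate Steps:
M(m, p) = 5
I = 21 (I = 5 + 16 = 21)
189*I = 189*21 = 3969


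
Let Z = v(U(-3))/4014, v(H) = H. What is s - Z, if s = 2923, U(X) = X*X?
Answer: 1303657/446 ≈ 2923.0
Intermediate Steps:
U(X) = X²
Z = 1/446 (Z = (-3)²/4014 = 9*(1/4014) = 1/446 ≈ 0.0022422)
s - Z = 2923 - 1*1/446 = 2923 - 1/446 = 1303657/446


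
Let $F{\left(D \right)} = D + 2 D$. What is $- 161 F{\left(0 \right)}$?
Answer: $0$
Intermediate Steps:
$F{\left(D \right)} = 3 D$
$- 161 F{\left(0 \right)} = - 161 \cdot 3 \cdot 0 = \left(-161\right) 0 = 0$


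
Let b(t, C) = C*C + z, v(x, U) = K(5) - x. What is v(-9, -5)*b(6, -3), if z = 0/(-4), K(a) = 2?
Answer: 99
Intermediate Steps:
z = 0 (z = 0*(-¼) = 0)
v(x, U) = 2 - x
b(t, C) = C² (b(t, C) = C*C + 0 = C² + 0 = C²)
v(-9, -5)*b(6, -3) = (2 - 1*(-9))*(-3)² = (2 + 9)*9 = 11*9 = 99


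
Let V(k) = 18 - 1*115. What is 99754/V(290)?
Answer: -99754/97 ≈ -1028.4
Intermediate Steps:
V(k) = -97 (V(k) = 18 - 115 = -97)
99754/V(290) = 99754/(-97) = 99754*(-1/97) = -99754/97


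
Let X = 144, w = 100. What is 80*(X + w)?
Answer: 19520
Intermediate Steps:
80*(X + w) = 80*(144 + 100) = 80*244 = 19520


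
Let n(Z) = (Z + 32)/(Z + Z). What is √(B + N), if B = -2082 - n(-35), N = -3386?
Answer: I*√26793410/70 ≈ 73.946*I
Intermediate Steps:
n(Z) = (32 + Z)/(2*Z) (n(Z) = (32 + Z)/((2*Z)) = (32 + Z)*(1/(2*Z)) = (32 + Z)/(2*Z))
B = -145743/70 (B = -2082 - (32 - 35)/(2*(-35)) = -2082 - (-1)*(-3)/(2*35) = -2082 - 1*3/70 = -2082 - 3/70 = -145743/70 ≈ -2082.0)
√(B + N) = √(-145743/70 - 3386) = √(-382763/70) = I*√26793410/70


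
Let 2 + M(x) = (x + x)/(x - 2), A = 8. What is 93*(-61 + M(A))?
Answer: -5611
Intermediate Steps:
M(x) = -2 + 2*x/(-2 + x) (M(x) = -2 + (x + x)/(x - 2) = -2 + (2*x)/(-2 + x) = -2 + 2*x/(-2 + x))
93*(-61 + M(A)) = 93*(-61 + 4/(-2 + 8)) = 93*(-61 + 4/6) = 93*(-61 + 4*(⅙)) = 93*(-61 + ⅔) = 93*(-181/3) = -5611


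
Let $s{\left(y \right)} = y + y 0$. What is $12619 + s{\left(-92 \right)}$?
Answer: $12527$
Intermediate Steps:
$s{\left(y \right)} = y$ ($s{\left(y \right)} = y + 0 = y$)
$12619 + s{\left(-92 \right)} = 12619 - 92 = 12527$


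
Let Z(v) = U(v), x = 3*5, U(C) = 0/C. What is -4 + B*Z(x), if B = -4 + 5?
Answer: -4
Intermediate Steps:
U(C) = 0
x = 15
B = 1
Z(v) = 0
-4 + B*Z(x) = -4 + 1*0 = -4 + 0 = -4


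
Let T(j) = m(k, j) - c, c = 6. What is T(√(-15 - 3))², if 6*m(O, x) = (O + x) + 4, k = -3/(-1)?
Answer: 823/36 - 29*I*√2/6 ≈ 22.861 - 6.8354*I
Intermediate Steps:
k = 3 (k = -3*(-1) = 3)
m(O, x) = ⅔ + O/6 + x/6 (m(O, x) = ((O + x) + 4)/6 = (4 + O + x)/6 = ⅔ + O/6 + x/6)
T(j) = -29/6 + j/6 (T(j) = (⅔ + (⅙)*3 + j/6) - 1*6 = (⅔ + ½ + j/6) - 6 = (7/6 + j/6) - 6 = -29/6 + j/6)
T(√(-15 - 3))² = (-29/6 + √(-15 - 3)/6)² = (-29/6 + √(-18)/6)² = (-29/6 + (3*I*√2)/6)² = (-29/6 + I*√2/2)²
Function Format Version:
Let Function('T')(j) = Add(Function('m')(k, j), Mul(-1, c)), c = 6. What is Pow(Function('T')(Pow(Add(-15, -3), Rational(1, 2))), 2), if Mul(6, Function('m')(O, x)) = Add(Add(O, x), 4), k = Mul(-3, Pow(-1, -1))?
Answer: Add(Rational(823, 36), Mul(Rational(-29, 6), I, Pow(2, Rational(1, 2)))) ≈ Add(22.861, Mul(-6.8354, I))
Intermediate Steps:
k = 3 (k = Mul(-3, -1) = 3)
Function('m')(O, x) = Add(Rational(2, 3), Mul(Rational(1, 6), O), Mul(Rational(1, 6), x)) (Function('m')(O, x) = Mul(Rational(1, 6), Add(Add(O, x), 4)) = Mul(Rational(1, 6), Add(4, O, x)) = Add(Rational(2, 3), Mul(Rational(1, 6), O), Mul(Rational(1, 6), x)))
Function('T')(j) = Add(Rational(-29, 6), Mul(Rational(1, 6), j)) (Function('T')(j) = Add(Add(Rational(2, 3), Mul(Rational(1, 6), 3), Mul(Rational(1, 6), j)), Mul(-1, 6)) = Add(Add(Rational(2, 3), Rational(1, 2), Mul(Rational(1, 6), j)), -6) = Add(Add(Rational(7, 6), Mul(Rational(1, 6), j)), -6) = Add(Rational(-29, 6), Mul(Rational(1, 6), j)))
Pow(Function('T')(Pow(Add(-15, -3), Rational(1, 2))), 2) = Pow(Add(Rational(-29, 6), Mul(Rational(1, 6), Pow(Add(-15, -3), Rational(1, 2)))), 2) = Pow(Add(Rational(-29, 6), Mul(Rational(1, 6), Pow(-18, Rational(1, 2)))), 2) = Pow(Add(Rational(-29, 6), Mul(Rational(1, 6), Mul(3, I, Pow(2, Rational(1, 2))))), 2) = Pow(Add(Rational(-29, 6), Mul(Rational(1, 2), I, Pow(2, Rational(1, 2)))), 2)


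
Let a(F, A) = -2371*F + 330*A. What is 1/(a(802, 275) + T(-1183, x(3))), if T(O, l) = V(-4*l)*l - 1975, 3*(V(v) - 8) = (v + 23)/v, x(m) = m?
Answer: -12/21752927 ≈ -5.5165e-7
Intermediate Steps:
V(v) = 8 + (23 + v)/(3*v) (V(v) = 8 + ((v + 23)/v)/3 = 8 + ((23 + v)/v)/3 = 8 + (23 + v)/(3*v))
T(O, l) = -23723/12 + 25*l/3 (T(O, l) = ((23 + 25*(-4*l))/(3*((-4*l))))*l - 1975 = ((-1/(4*l))*(23 - 100*l)/3)*l - 1975 = (-(23 - 100*l)/(12*l))*l - 1975 = (-23/12 + 25*l/3) - 1975 = -23723/12 + 25*l/3)
1/(a(802, 275) + T(-1183, x(3))) = 1/((-2371*802 + 330*275) + (-23723/12 + (25/3)*3)) = 1/((-1901542 + 90750) + (-23723/12 + 25)) = 1/(-1810792 - 23423/12) = 1/(-21752927/12) = -12/21752927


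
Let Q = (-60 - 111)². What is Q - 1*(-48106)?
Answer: 77347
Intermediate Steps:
Q = 29241 (Q = (-171)² = 29241)
Q - 1*(-48106) = 29241 - 1*(-48106) = 29241 + 48106 = 77347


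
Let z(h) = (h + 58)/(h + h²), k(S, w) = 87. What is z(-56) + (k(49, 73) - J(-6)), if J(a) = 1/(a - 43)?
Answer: 938087/10780 ≈ 87.021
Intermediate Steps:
J(a) = 1/(-43 + a)
z(h) = (58 + h)/(h + h²)
z(-56) + (k(49, 73) - J(-6)) = (58 - 56)/((-56)*(1 - 56)) + (87 - 1/(-43 - 6)) = -1/56*2/(-55) + (87 - 1/(-49)) = -1/56*(-1/55)*2 + (87 - 1*(-1/49)) = 1/1540 + (87 + 1/49) = 1/1540 + 4264/49 = 938087/10780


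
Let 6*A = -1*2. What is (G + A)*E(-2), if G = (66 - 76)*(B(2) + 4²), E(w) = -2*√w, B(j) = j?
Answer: 1082*I*√2/3 ≈ 510.06*I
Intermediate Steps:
A = -⅓ (A = (-1*2)/6 = (⅙)*(-2) = -⅓ ≈ -0.33333)
G = -180 (G = (66 - 76)*(2 + 4²) = -10*(2 + 16) = -10*18 = -180)
(G + A)*E(-2) = (-180 - ⅓)*(-2*I*√2) = -(-1082)*I*√2/3 = 1082*I*√2/3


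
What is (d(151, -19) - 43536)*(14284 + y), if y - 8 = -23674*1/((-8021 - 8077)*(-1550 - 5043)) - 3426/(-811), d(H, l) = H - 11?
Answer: -1405281428933361556/2265125433 ≈ -6.2040e+8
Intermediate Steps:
d(H, l) = -11 + H
y = 27689326489/2265125433 (y = 8 + (-23674*1/((-8021 - 8077)*(-1550 - 5043)) - 3426/(-811)) = 8 + (-23674/((-16098*(-6593))) - 3426*(-1/811)) = 8 + (-23674/106134114 + 3426/811) = 8 + (-23674*1/106134114 + 3426/811) = 8 + (-623/2793003 + 3426/811) = 8 + 9568323025/2265125433 = 27689326489/2265125433 ≈ 12.224)
(d(151, -19) - 43536)*(14284 + y) = ((-11 + 151) - 43536)*(14284 + 27689326489/2265125433) = (140 - 43536)*(32382741011461/2265125433) = -43396*32382741011461/2265125433 = -1405281428933361556/2265125433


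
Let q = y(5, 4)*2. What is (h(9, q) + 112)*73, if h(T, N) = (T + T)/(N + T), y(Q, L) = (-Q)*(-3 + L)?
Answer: 6862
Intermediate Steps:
y(Q, L) = -Q*(-3 + L)
q = -10 (q = (5*(3 - 1*4))*2 = (5*(3 - 4))*2 = (5*(-1))*2 = -5*2 = -10)
h(T, N) = 2*T/(N + T) (h(T, N) = (2*T)/(N + T) = 2*T/(N + T))
(h(9, q) + 112)*73 = (2*9/(-10 + 9) + 112)*73 = (2*9/(-1) + 112)*73 = (2*9*(-1) + 112)*73 = (-18 + 112)*73 = 94*73 = 6862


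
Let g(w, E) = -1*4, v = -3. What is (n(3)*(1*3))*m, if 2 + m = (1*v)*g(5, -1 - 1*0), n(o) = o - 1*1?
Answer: 60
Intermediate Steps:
n(o) = -1 + o (n(o) = o - 1 = -1 + o)
g(w, E) = -4
m = 10 (m = -2 + (1*(-3))*(-4) = -2 - 3*(-4) = -2 + 12 = 10)
(n(3)*(1*3))*m = ((-1 + 3)*(1*3))*10 = (2*3)*10 = 6*10 = 60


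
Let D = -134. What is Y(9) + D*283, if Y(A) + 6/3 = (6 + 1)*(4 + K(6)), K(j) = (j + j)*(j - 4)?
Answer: -37728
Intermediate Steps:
K(j) = 2*j*(-4 + j) (K(j) = (2*j)*(-4 + j) = 2*j*(-4 + j))
Y(A) = 194 (Y(A) = -2 + (6 + 1)*(4 + 2*6*(-4 + 6)) = -2 + 7*(4 + 2*6*2) = -2 + 7*(4 + 24) = -2 + 7*28 = -2 + 196 = 194)
Y(9) + D*283 = 194 - 134*283 = 194 - 37922 = -37728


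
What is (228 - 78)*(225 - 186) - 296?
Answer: 5554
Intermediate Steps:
(228 - 78)*(225 - 186) - 296 = 150*39 - 296 = 5850 - 296 = 5554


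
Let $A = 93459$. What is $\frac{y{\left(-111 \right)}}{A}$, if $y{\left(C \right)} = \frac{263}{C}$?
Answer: $- \frac{263}{10373949} \approx -2.5352 \cdot 10^{-5}$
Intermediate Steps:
$\frac{y{\left(-111 \right)}}{A} = \frac{263 \frac{1}{-111}}{93459} = 263 \left(- \frac{1}{111}\right) \frac{1}{93459} = \left(- \frac{263}{111}\right) \frac{1}{93459} = - \frac{263}{10373949}$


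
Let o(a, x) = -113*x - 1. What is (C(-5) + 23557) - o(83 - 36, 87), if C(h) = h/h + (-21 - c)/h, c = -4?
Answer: 166967/5 ≈ 33393.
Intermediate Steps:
o(a, x) = -1 - 113*x
C(h) = 1 - 17/h (C(h) = h/h + (-21 - 1*(-4))/h = 1 + (-21 + 4)/h = 1 - 17/h)
(C(-5) + 23557) - o(83 - 36, 87) = ((-17 - 5)/(-5) + 23557) - (-1 - 113*87) = (-⅕*(-22) + 23557) - (-1 - 9831) = (22/5 + 23557) - 1*(-9832) = 117807/5 + 9832 = 166967/5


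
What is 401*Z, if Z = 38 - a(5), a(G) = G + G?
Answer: 11228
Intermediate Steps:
a(G) = 2*G
Z = 28 (Z = 38 - 2*5 = 38 - 1*10 = 38 - 10 = 28)
401*Z = 401*28 = 11228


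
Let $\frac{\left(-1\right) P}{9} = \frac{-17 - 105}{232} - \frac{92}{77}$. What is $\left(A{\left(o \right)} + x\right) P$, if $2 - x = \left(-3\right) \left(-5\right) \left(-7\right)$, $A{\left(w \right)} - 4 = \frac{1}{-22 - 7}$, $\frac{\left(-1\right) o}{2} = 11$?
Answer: $\frac{222558489}{129514} \approx 1718.4$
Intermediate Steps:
$o = -22$ ($o = \left(-2\right) 11 = -22$)
$P = \frac{138321}{8932}$ ($P = - 9 \left(\frac{-17 - 105}{232} - \frac{92}{77}\right) = - 9 \left(\left(-17 - 105\right) \frac{1}{232} - \frac{92}{77}\right) = - 9 \left(\left(-122\right) \frac{1}{232} - \frac{92}{77}\right) = - 9 \left(- \frac{61}{116} - \frac{92}{77}\right) = \left(-9\right) \left(- \frac{15369}{8932}\right) = \frac{138321}{8932} \approx 15.486$)
$A{\left(w \right)} = \frac{115}{29}$ ($A{\left(w \right)} = 4 + \frac{1}{-22 - 7} = 4 + \frac{1}{-29} = 4 - \frac{1}{29} = \frac{115}{29}$)
$x = 107$ ($x = 2 - \left(-3\right) \left(-5\right) \left(-7\right) = 2 - 15 \left(-7\right) = 2 - -105 = 2 + 105 = 107$)
$\left(A{\left(o \right)} + x\right) P = \left(\frac{115}{29} + 107\right) \frac{138321}{8932} = \frac{3218}{29} \cdot \frac{138321}{8932} = \frac{222558489}{129514}$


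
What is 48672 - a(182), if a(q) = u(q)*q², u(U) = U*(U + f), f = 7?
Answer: -1139350680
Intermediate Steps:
u(U) = U*(7 + U) (u(U) = U*(U + 7) = U*(7 + U))
a(q) = q³*(7 + q) (a(q) = (q*(7 + q))*q² = q³*(7 + q))
48672 - a(182) = 48672 - 182³*(7 + 182) = 48672 - 6028568*189 = 48672 - 1*1139399352 = 48672 - 1139399352 = -1139350680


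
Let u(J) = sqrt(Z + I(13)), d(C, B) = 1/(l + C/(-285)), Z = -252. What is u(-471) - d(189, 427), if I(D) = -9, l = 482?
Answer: -95/45727 + 3*I*sqrt(29) ≈ -0.0020775 + 16.155*I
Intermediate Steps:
d(C, B) = 1/(482 - C/285) (d(C, B) = 1/(482 + C/(-285)) = 1/(482 + C*(-1/285)) = 1/(482 - C/285))
u(J) = 3*I*sqrt(29) (u(J) = sqrt(-252 - 9) = sqrt(-261) = 3*I*sqrt(29))
u(-471) - d(189, 427) = 3*I*sqrt(29) - (-285)/(-137370 + 189) = 3*I*sqrt(29) - (-285)/(-137181) = 3*I*sqrt(29) - (-285)*(-1)/137181 = 3*I*sqrt(29) - 1*95/45727 = 3*I*sqrt(29) - 95/45727 = -95/45727 + 3*I*sqrt(29)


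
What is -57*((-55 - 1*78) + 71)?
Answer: 3534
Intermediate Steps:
-57*((-55 - 1*78) + 71) = -57*((-55 - 78) + 71) = -57*(-133 + 71) = -57*(-62) = 3534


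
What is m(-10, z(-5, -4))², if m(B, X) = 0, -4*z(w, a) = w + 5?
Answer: 0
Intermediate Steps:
z(w, a) = -5/4 - w/4 (z(w, a) = -(w + 5)/4 = -(5 + w)/4 = -5/4 - w/4)
m(-10, z(-5, -4))² = 0² = 0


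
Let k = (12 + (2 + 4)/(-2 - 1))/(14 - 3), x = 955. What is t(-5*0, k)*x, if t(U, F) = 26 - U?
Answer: 24830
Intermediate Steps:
k = 10/11 (k = (12 + 6/(-3))/11 = (12 + 6*(-1/3))*(1/11) = (12 - 2)*(1/11) = 10*(1/11) = 10/11 ≈ 0.90909)
t(-5*0, k)*x = (26 - (-5)*0)*955 = (26 - 1*0)*955 = (26 + 0)*955 = 26*955 = 24830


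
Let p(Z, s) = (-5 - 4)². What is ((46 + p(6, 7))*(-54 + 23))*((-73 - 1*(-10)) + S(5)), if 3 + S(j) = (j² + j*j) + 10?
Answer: 23622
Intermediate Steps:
p(Z, s) = 81 (p(Z, s) = (-9)² = 81)
S(j) = 7 + 2*j² (S(j) = -3 + ((j² + j*j) + 10) = -3 + ((j² + j²) + 10) = -3 + (2*j² + 10) = -3 + (10 + 2*j²) = 7 + 2*j²)
((46 + p(6, 7))*(-54 + 23))*((-73 - 1*(-10)) + S(5)) = ((46 + 81)*(-54 + 23))*((-73 - 1*(-10)) + (7 + 2*5²)) = (127*(-31))*((-73 + 10) + (7 + 2*25)) = -3937*(-63 + (7 + 50)) = -3937*(-63 + 57) = -3937*(-6) = 23622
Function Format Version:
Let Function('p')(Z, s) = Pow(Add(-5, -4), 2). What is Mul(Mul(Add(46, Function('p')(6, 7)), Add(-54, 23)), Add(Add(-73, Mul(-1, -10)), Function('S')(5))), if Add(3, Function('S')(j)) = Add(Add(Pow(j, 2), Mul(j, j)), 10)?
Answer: 23622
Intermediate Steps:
Function('p')(Z, s) = 81 (Function('p')(Z, s) = Pow(-9, 2) = 81)
Function('S')(j) = Add(7, Mul(2, Pow(j, 2))) (Function('S')(j) = Add(-3, Add(Add(Pow(j, 2), Mul(j, j)), 10)) = Add(-3, Add(Add(Pow(j, 2), Pow(j, 2)), 10)) = Add(-3, Add(Mul(2, Pow(j, 2)), 10)) = Add(-3, Add(10, Mul(2, Pow(j, 2)))) = Add(7, Mul(2, Pow(j, 2))))
Mul(Mul(Add(46, Function('p')(6, 7)), Add(-54, 23)), Add(Add(-73, Mul(-1, -10)), Function('S')(5))) = Mul(Mul(Add(46, 81), Add(-54, 23)), Add(Add(-73, Mul(-1, -10)), Add(7, Mul(2, Pow(5, 2))))) = Mul(Mul(127, -31), Add(Add(-73, 10), Add(7, Mul(2, 25)))) = Mul(-3937, Add(-63, Add(7, 50))) = Mul(-3937, Add(-63, 57)) = Mul(-3937, -6) = 23622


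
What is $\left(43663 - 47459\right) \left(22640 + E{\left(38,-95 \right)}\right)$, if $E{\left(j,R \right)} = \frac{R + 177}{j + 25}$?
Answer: $- \frac{5414621992}{63} \approx -8.5946 \cdot 10^{7}$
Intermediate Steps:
$E{\left(j,R \right)} = \frac{177 + R}{25 + j}$
$\left(43663 - 47459\right) \left(22640 + E{\left(38,-95 \right)}\right) = \left(43663 - 47459\right) \left(22640 + \frac{177 - 95}{25 + 38}\right) = - 3796 \left(22640 + \frac{1}{63} \cdot 82\right) = - 3796 \left(22640 + \frac{82}{63}\right) = \left(-3796\right) \frac{1426402}{63} = - \frac{5414621992}{63}$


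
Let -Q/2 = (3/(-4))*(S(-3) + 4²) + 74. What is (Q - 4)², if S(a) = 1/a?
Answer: 66049/4 ≈ 16512.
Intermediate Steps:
Q = -249/2 (Q = -2*((3/(-4))*(1/(-3) + 4²) + 74) = -2*((3*(-¼))*(-⅓ + 16) + 74) = -2*(-¾*47/3 + 74) = -2*(-47/4 + 74) = -2*249/4 = -249/2 ≈ -124.50)
(Q - 4)² = (-249/2 - 4)² = (-257/2)² = 66049/4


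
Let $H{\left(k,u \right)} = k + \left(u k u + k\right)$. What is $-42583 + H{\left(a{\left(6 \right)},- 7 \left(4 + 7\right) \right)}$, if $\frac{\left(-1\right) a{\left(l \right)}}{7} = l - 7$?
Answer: $-1066$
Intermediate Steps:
$a{\left(l \right)} = 49 - 7 l$ ($a{\left(l \right)} = - 7 \left(l - 7\right) = - 7 \left(-7 + l\right) = 49 - 7 l$)
$H{\left(k,u \right)} = 2 k + k u^{2}$ ($H{\left(k,u \right)} = k + \left(k u u + k\right) = k + \left(k u^{2} + k\right) = k + \left(k + k u^{2}\right) = 2 k + k u^{2}$)
$-42583 + H{\left(a{\left(6 \right)},- 7 \left(4 + 7\right) \right)} = -42583 + \left(49 - 42\right) \left(2 + \left(- 7 \left(4 + 7\right)\right)^{2}\right) = -42583 + \left(49 - 42\right) \left(2 + \left(\left(-7\right) 11\right)^{2}\right) = -42583 + 7 \left(2 + \left(-77\right)^{2}\right) = -42583 + 7 \left(2 + 5929\right) = -42583 + 7 \cdot 5931 = -42583 + 41517 = -1066$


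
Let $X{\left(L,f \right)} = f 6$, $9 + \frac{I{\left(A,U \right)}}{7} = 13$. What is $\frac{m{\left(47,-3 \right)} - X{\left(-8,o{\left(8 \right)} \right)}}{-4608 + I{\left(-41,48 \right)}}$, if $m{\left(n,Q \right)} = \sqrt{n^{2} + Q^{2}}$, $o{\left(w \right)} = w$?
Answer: $\frac{12}{1145} - \frac{\sqrt{2218}}{4580} \approx 0.00019746$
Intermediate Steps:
$I{\left(A,U \right)} = 28$ ($I{\left(A,U \right)} = -63 + 7 \cdot 13 = -63 + 91 = 28$)
$X{\left(L,f \right)} = 6 f$
$m{\left(n,Q \right)} = \sqrt{Q^{2} + n^{2}}$
$\frac{m{\left(47,-3 \right)} - X{\left(-8,o{\left(8 \right)} \right)}}{-4608 + I{\left(-41,48 \right)}} = \frac{\sqrt{\left(-3\right)^{2} + 47^{2}} - 6 \cdot 8}{-4608 + 28} = \frac{\sqrt{9 + 2209} - 48}{-4580} = \left(\sqrt{2218} - 48\right) \left(- \frac{1}{4580}\right) = \left(-48 + \sqrt{2218}\right) \left(- \frac{1}{4580}\right) = \frac{12}{1145} - \frac{\sqrt{2218}}{4580}$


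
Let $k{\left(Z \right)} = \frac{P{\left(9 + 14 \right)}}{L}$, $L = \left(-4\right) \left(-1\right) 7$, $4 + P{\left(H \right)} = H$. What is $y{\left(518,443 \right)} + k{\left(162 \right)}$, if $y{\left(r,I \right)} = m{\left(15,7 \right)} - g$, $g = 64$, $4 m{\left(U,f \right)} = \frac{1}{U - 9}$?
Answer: $- \frac{10631}{168} \approx -63.28$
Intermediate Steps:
$m{\left(U,f \right)} = \frac{1}{4 \left(-9 + U\right)}$ ($m{\left(U,f \right)} = \frac{1}{4 \left(U - 9\right)} = \frac{1}{4 \left(-9 + U\right)}$)
$P{\left(H \right)} = -4 + H$
$L = 28$ ($L = 4 \cdot 7 = 28$)
$y{\left(r,I \right)} = - \frac{1535}{24}$ ($y{\left(r,I \right)} = \frac{1}{4 \left(-9 + 15\right)} - 64 = \frac{1}{4 \cdot 6} - 64 = \frac{1}{4} \cdot \frac{1}{6} - 64 = \frac{1}{24} - 64 = - \frac{1535}{24}$)
$k{\left(Z \right)} = \frac{19}{28}$ ($k{\left(Z \right)} = \frac{-4 + \left(9 + 14\right)}{28} = \left(-4 + 23\right) \frac{1}{28} = 19 \cdot \frac{1}{28} = \frac{19}{28}$)
$y{\left(518,443 \right)} + k{\left(162 \right)} = - \frac{1535}{24} + \frac{19}{28} = - \frac{10631}{168}$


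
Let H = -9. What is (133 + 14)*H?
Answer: -1323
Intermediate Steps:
(133 + 14)*H = (133 + 14)*(-9) = 147*(-9) = -1323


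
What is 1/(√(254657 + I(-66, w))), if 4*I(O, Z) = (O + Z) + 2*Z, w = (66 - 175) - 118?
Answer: 2*√1017881/1017881 ≈ 0.0019824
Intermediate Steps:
w = -227 (w = -109 - 118 = -227)
I(O, Z) = O/4 + 3*Z/4 (I(O, Z) = ((O + Z) + 2*Z)/4 = (O + 3*Z)/4 = O/4 + 3*Z/4)
1/(√(254657 + I(-66, w))) = 1/(√(254657 + ((¼)*(-66) + (¾)*(-227)))) = 1/(√(254657 + (-33/2 - 681/4))) = 1/(√(254657 - 747/4)) = 1/(√(1017881/4)) = 1/(√1017881/2) = 2*√1017881/1017881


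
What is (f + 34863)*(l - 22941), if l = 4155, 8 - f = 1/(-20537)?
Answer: -13453513646208/20537 ≈ -6.5509e+8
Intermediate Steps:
f = 164297/20537 (f = 8 - 1/(-20537) = 8 - 1*(-1/20537) = 8 + 1/20537 = 164297/20537 ≈ 8.0000)
(f + 34863)*(l - 22941) = (164297/20537 + 34863)*(4155 - 22941) = (716145728/20537)*(-18786) = -13453513646208/20537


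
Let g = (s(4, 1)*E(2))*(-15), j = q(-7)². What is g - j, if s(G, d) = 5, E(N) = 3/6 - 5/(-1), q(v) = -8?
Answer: -953/2 ≈ -476.50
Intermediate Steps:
E(N) = 11/2 (E(N) = 3*(⅙) - 5*(-1) = ½ + 5 = 11/2)
j = 64 (j = (-8)² = 64)
g = -825/2 (g = (5*(11/2))*(-15) = (55/2)*(-15) = -825/2 ≈ -412.50)
g - j = -825/2 - 1*64 = -825/2 - 64 = -953/2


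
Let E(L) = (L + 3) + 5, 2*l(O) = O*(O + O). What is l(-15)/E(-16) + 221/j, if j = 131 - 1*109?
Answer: -1591/88 ≈ -18.080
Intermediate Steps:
j = 22 (j = 131 - 109 = 22)
l(O) = O² (l(O) = (O*(O + O))/2 = (O*(2*O))/2 = (2*O²)/2 = O²)
E(L) = 8 + L (E(L) = (3 + L) + 5 = 8 + L)
l(-15)/E(-16) + 221/j = (-15)²/(8 - 16) + 221/22 = 225/(-8) + 221*(1/22) = 225*(-⅛) + 221/22 = -225/8 + 221/22 = -1591/88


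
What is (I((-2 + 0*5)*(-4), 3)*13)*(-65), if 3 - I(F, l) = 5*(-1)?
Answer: -6760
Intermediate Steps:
I(F, l) = 8 (I(F, l) = 3 - 5*(-1) = 3 - 1*(-5) = 3 + 5 = 8)
(I((-2 + 0*5)*(-4), 3)*13)*(-65) = (8*13)*(-65) = 104*(-65) = -6760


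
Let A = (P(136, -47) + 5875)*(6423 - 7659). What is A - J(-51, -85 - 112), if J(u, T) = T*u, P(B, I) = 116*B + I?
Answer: -26712591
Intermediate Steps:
P(B, I) = I + 116*B
A = -26702544 (A = ((-47 + 116*136) + 5875)*(6423 - 7659) = ((-47 + 15776) + 5875)*(-1236) = (15729 + 5875)*(-1236) = 21604*(-1236) = -26702544)
A - J(-51, -85 - 112) = -26702544 - (-85 - 112)*(-51) = -26702544 - (-197)*(-51) = -26702544 - 1*10047 = -26702544 - 10047 = -26712591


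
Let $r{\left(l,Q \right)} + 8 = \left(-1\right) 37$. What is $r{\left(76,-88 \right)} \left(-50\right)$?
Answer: $2250$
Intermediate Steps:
$r{\left(l,Q \right)} = -45$ ($r{\left(l,Q \right)} = -8 - 37 = -45$)
$r{\left(76,-88 \right)} \left(-50\right) = \left(-45\right) \left(-50\right) = 2250$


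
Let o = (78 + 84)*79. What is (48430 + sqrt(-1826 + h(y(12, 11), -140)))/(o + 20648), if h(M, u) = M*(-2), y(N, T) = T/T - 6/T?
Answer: 24215/16723 + 4*I*sqrt(3454)/183953 ≈ 1.448 + 0.001278*I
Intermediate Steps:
y(N, T) = 1 - 6/T
h(M, u) = -2*M
o = 12798 (o = 162*79 = 12798)
(48430 + sqrt(-1826 + h(y(12, 11), -140)))/(o + 20648) = (48430 + sqrt(-1826 - 2*(-6 + 11)/11))/(12798 + 20648) = (48430 + sqrt(-1826 - 2*5/11))/33446 = (48430 + sqrt(-1826 - 2*5/11))*(1/33446) = (48430 + sqrt(-1826 - 10/11))*(1/33446) = (48430 + sqrt(-20096/11))*(1/33446) = (48430 + 8*I*sqrt(3454)/11)*(1/33446) = 24215/16723 + 4*I*sqrt(3454)/183953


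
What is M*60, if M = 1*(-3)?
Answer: -180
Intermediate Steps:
M = -3
M*60 = -3*60 = -180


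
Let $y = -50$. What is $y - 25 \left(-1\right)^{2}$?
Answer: $-75$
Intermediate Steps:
$y - 25 \left(-1\right)^{2} = -50 - 25 \left(-1\right)^{2} = -50 - 25 = -75$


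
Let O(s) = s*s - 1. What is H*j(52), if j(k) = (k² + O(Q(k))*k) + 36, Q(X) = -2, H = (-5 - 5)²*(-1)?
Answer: -289600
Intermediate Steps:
H = -100 (H = (-10)²*(-1) = 100*(-1) = -100)
O(s) = -1 + s² (O(s) = s² - 1 = -1 + s²)
j(k) = 36 + k² + 3*k (j(k) = (k² + (-1 + (-2)²)*k) + 36 = (k² + (-1 + 4)*k) + 36 = (k² + 3*k) + 36 = 36 + k² + 3*k)
H*j(52) = -100*(36 + 52² + 3*52) = -100*(36 + 2704 + 156) = -100*2896 = -289600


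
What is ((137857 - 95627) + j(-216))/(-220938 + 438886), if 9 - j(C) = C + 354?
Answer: 42101/217948 ≈ 0.19317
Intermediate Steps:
j(C) = -345 - C (j(C) = 9 - (C + 354) = 9 - (354 + C) = 9 + (-354 - C) = -345 - C)
((137857 - 95627) + j(-216))/(-220938 + 438886) = ((137857 - 95627) + (-345 - 1*(-216)))/(-220938 + 438886) = (42230 + (-345 + 216))/217948 = (42230 - 129)*(1/217948) = 42101*(1/217948) = 42101/217948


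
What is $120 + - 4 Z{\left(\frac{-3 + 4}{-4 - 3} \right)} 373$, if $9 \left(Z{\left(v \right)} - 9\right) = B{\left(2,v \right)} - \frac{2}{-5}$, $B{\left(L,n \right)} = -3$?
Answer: $- \frac{579464}{45} \approx -12877.0$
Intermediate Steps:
$Z{\left(v \right)} = \frac{392}{45}$ ($Z{\left(v \right)} = 9 + \frac{-3 - \frac{2}{-5}}{9} = 9 + \frac{-3 - - \frac{2}{5}}{9} = 9 + \frac{-3 + \frac{2}{5}}{9} = 9 + \frac{1}{9} \left(- \frac{13}{5}\right) = 9 - \frac{13}{45} = \frac{392}{45}$)
$120 + - 4 Z{\left(\frac{-3 + 4}{-4 - 3} \right)} 373 = 120 + \left(-4\right) \frac{392}{45} \cdot 373 = 120 - \frac{584864}{45} = - \frac{579464}{45}$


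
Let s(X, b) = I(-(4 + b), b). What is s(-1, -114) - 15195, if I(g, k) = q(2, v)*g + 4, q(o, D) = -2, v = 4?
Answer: -15411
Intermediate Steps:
I(g, k) = 4 - 2*g (I(g, k) = -2*g + 4 = 4 - 2*g)
s(X, b) = 12 + 2*b (s(X, b) = 4 - (-2)*(4 + b) = 4 - 2*(-4 - b) = 4 + (8 + 2*b) = 12 + 2*b)
s(-1, -114) - 15195 = (12 + 2*(-114)) - 15195 = (12 - 228) - 15195 = -216 - 15195 = -15411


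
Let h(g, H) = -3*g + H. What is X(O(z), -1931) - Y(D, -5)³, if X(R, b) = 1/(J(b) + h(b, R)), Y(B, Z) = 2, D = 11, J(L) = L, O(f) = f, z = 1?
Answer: -30903/3863 ≈ -7.9997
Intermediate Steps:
h(g, H) = H - 3*g
X(R, b) = 1/(R - 2*b) (X(R, b) = 1/(b + (R - 3*b)) = 1/(R - 2*b))
X(O(z), -1931) - Y(D, -5)³ = 1/(1 - 2*(-1931)) - 1*2³ = 1/(1 + 3862) - 1*8 = 1/3863 - 8 = -30903/3863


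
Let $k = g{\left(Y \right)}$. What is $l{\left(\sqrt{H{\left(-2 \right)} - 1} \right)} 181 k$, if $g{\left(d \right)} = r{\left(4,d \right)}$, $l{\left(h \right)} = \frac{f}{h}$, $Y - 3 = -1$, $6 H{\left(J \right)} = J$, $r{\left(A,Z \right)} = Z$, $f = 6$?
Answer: $- 1086 i \sqrt{3} \approx - 1881.0 i$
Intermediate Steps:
$H{\left(J \right)} = \frac{J}{6}$
$Y = 2$ ($Y = 3 - 1 = 2$)
$l{\left(h \right)} = \frac{6}{h}$
$g{\left(d \right)} = d$
$k = 2$
$l{\left(\sqrt{H{\left(-2 \right)} - 1} \right)} 181 k = \frac{6}{\sqrt{\frac{1}{6} \left(-2\right) - 1}} \cdot 181 \cdot 2 = \frac{6}{\sqrt{- \frac{1}{3} - 1}} \cdot 181 \cdot 2 = \frac{6}{\sqrt{- \frac{4}{3}}} \cdot 181 \cdot 2 = \frac{6}{\frac{2}{3} i \sqrt{3}} \cdot 181 \cdot 2 = 6 \left(- \frac{i \sqrt{3}}{2}\right) 181 \cdot 2 = - 3 i \sqrt{3} \cdot 181 \cdot 2 = - 543 i \sqrt{3} \cdot 2 = - 1086 i \sqrt{3}$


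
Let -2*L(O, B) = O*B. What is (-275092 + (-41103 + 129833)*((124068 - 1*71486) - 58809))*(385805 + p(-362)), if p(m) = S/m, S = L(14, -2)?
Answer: -38602186535827796/181 ≈ -2.1327e+14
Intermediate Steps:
L(O, B) = -B*O/2 (L(O, B) = -O*B/2 = -B*O/2)
S = 14 (S = -½*(-2)*14 = 14)
p(m) = 14/m
(-275092 + (-41103 + 129833)*((124068 - 1*71486) - 58809))*(385805 + p(-362)) = (-275092 + (-41103 + 129833)*((124068 - 1*71486) - 58809))*(385805 + 14/(-362)) = (-275092 + 88730*((124068 - 71486) - 58809))*(385805 + 14*(-1/362)) = (-275092 + 88730*(52582 - 58809))*(385805 - 7/181) = (-275092 + 88730*(-6227))*(69830698/181) = (-275092 - 552521710)*(69830698/181) = -552796802*69830698/181 = -38602186535827796/181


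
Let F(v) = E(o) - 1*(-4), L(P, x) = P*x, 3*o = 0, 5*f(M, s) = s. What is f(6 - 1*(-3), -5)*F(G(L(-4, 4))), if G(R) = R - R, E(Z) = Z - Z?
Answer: -4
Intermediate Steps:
f(M, s) = s/5
o = 0 (o = (1/3)*0 = 0)
E(Z) = 0
G(R) = 0
F(v) = 4 (F(v) = 0 - 1*(-4) = 0 + 4 = 4)
f(6 - 1*(-3), -5)*F(G(L(-4, 4))) = ((1/5)*(-5))*4 = -1*4 = -4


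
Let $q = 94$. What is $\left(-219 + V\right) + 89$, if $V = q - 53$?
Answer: $-89$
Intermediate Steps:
$V = 41$ ($V = 94 - 53 = 41$)
$\left(-219 + V\right) + 89 = \left(-219 + 41\right) + 89 = -178 + 89 = -89$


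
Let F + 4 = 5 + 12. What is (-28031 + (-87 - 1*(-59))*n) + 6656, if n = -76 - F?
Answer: -18883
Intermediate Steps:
F = 13 (F = -4 + (5 + 12) = -4 + 17 = 13)
n = -89 (n = -76 - 1*13 = -76 - 13 = -89)
(-28031 + (-87 - 1*(-59))*n) + 6656 = (-28031 + (-87 - 1*(-59))*(-89)) + 6656 = (-28031 + (-87 + 59)*(-89)) + 6656 = (-28031 - 28*(-89)) + 6656 = (-28031 + 2492) + 6656 = -25539 + 6656 = -18883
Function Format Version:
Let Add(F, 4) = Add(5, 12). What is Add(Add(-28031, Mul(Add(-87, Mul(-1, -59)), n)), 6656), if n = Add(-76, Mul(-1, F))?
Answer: -18883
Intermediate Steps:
F = 13 (F = Add(-4, Add(5, 12)) = Add(-4, 17) = 13)
n = -89 (n = Add(-76, Mul(-1, 13)) = Add(-76, -13) = -89)
Add(Add(-28031, Mul(Add(-87, Mul(-1, -59)), n)), 6656) = Add(Add(-28031, Mul(Add(-87, Mul(-1, -59)), -89)), 6656) = Add(Add(-28031, Mul(Add(-87, 59), -89)), 6656) = Add(Add(-28031, Mul(-28, -89)), 6656) = Add(Add(-28031, 2492), 6656) = Add(-25539, 6656) = -18883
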